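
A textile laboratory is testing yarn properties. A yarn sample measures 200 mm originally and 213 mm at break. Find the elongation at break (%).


Formula: Elongation (%) = ((L_break - L0) / L0) * 100
Step 1: Extension = 213 - 200 = 13 mm
Step 2: Elongation = (13 / 200) * 100
Step 3: Elongation = 0.065 * 100 = 6.5%

6.5%


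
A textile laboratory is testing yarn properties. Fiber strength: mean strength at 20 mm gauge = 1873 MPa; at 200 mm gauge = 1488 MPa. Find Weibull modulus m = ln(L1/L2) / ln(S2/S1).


Formula: m = ln(L1/L2) / ln(S2/S1)
Step 1: ln(L1/L2) = ln(20/200) = -2.30259
Step 2: S2/S1 = 1488/1873 = 0.79445
Step 3: ln(S2/S1) = ln(0.79445) = -0.23011
Step 4: m = -2.30259 / -0.23011 = 10.01

10.01 (Weibull m)


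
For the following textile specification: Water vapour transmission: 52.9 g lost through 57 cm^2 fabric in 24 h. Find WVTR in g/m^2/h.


Formula: WVTR = mass_loss / (area * time)
Step 1: Convert area: 57 cm^2 = 0.0057 m^2
Step 2: WVTR = 52.9 g / (0.0057 m^2 * 24 h)
Step 3: WVTR = 52.9 / 0.1368 = 386.7 g/m^2/h

386.7 g/m^2/h


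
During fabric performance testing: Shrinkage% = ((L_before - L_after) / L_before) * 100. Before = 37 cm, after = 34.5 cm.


Formula: Shrinkage% = ((L_before - L_after) / L_before) * 100
Step 1: Shrinkage = 37 - 34.5 = 2.5 cm
Step 2: Shrinkage% = (2.5 / 37) * 100
Step 3: Shrinkage% = 0.067568 * 100 = 6.7568% ≈ 6.8%

6.8%


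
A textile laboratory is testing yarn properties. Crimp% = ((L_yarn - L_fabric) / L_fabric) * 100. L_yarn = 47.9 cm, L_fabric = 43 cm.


Formula: Crimp% = ((L_yarn - L_fabric) / L_fabric) * 100
Step 1: Extension = 47.9 - 43 = 4.9 cm
Step 2: Crimp% = (4.9 / 43) * 100
Step 3: Crimp% = 0.113953 * 100 = 11.3953% ≈ 11.4%

11.4%


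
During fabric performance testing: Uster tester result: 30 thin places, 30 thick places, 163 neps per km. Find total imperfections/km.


Formula: Total = thin places + thick places + neps
Total = 30 + 30 + 163
Total = 223 imperfections/km

223 imperfections/km


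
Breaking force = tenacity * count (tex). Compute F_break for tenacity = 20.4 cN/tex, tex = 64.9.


Formula: Breaking force = Tenacity * Linear density
F = 20.4 cN/tex * 64.9 tex
F = 1323.96 cN

1323.96 cN


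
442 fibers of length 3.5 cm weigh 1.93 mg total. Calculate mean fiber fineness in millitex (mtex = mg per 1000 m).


Formula: fineness (mtex) = mass (mg) / total length (km) = (mass_mg / total_length_m) * 1000
Step 1: Convert fiber length: 3.5 cm = 0.035 m
Step 2: Total fiber length = 442 * 0.035 = 15.47 m
Step 3: Linear density = 1.93 mg / 15.47 m = 0.1248 mg/m
Step 4: fineness = 0.1248 * 1000 = 124.8 mtex

124.8 mtex


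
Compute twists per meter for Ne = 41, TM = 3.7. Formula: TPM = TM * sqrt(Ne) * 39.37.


Formula: TPM = TM * sqrt(Ne) * 39.37
Step 1: sqrt(Ne) = sqrt(41) = 6.4031
Step 2: TM * sqrt(Ne) = 3.7 * 6.4031 = 23.6915
Step 3: TPM = 23.6915 * 39.37 = 933 twists/m

933 twists/m


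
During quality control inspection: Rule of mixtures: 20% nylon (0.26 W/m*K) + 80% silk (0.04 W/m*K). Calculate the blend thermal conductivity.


Formula: Blend property = (fraction_A * property_A) + (fraction_B * property_B)
Step 1: Contribution A = 20/100 * 0.26 W/m*K = 0.052 W/m*K
Step 2: Contribution B = 80/100 * 0.04 W/m*K = 0.032 W/m*K
Step 3: Blend thermal conductivity = 0.052 + 0.032 = 0.084 W/m*K

0.084 W/m*K


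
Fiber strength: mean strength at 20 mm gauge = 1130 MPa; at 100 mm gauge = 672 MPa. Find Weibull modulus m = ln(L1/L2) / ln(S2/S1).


Formula: m = ln(L1/L2) / ln(S2/S1)
Step 1: ln(L1/L2) = ln(20/100) = -1.60944
Step 2: S2/S1 = 672/1130 = 0.59469
Step 3: ln(S2/S1) = ln(0.59469) = -0.51972
Step 4: m = -1.60944 / -0.51972 = 3.10

3.10 (Weibull m)


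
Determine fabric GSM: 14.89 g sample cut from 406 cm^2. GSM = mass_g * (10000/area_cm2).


Formula: GSM = mass_g / area_m2
Step 1: Convert area: 406 cm^2 = 406 / 10000 = 0.0406 m^2
Step 2: GSM = 14.89 g / 0.0406 m^2 = 366.7 g/m^2

366.7 g/m^2


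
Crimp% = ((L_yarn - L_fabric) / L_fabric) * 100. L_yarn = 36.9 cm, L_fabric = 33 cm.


Formula: Crimp% = ((L_yarn - L_fabric) / L_fabric) * 100
Step 1: Extension = 36.9 - 33 = 3.9 cm
Step 2: Crimp% = (3.9 / 33) * 100
Step 3: Crimp% = 0.118182 * 100 = 11.8182% ≈ 11.8%

11.8%


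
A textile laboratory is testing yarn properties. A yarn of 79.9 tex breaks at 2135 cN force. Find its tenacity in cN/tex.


Formula: Tenacity = Breaking force / Linear density
Tenacity = 2135 cN / 79.9 tex
Tenacity = 26.72 cN/tex

26.72 cN/tex


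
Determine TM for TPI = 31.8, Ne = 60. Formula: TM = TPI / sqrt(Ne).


Formula: TM = TPI / sqrt(Ne)
Step 1: sqrt(Ne) = sqrt(60) = 7.746
Step 2: TM = 31.8 / 7.746 = 4.11

4.11 TM


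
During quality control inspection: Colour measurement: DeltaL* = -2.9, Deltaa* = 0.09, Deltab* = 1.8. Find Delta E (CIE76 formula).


Formula: Delta E = sqrt(dL*^2 + da*^2 + db*^2)
Step 1: dL*^2 = (-2.9)^2 = 8.41
Step 2: da*^2 = 0.09^2 = 0.0081
Step 3: db*^2 = 1.8^2 = 3.24
Step 4: Sum = 8.41 + 0.0081 + 3.24 = 11.6581
Step 5: Delta E = sqrt(11.6581) = 3.41

3.41 Delta E


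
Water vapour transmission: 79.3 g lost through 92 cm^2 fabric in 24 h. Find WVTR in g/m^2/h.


Formula: WVTR = mass_loss / (area * time)
Step 1: Convert area: 92 cm^2 = 0.0092 m^2
Step 2: WVTR = 79.3 g / (0.0092 m^2 * 24 h)
Step 3: WVTR = 79.3 / 0.2208 = 359.1 g/m^2/h

359.1 g/m^2/h


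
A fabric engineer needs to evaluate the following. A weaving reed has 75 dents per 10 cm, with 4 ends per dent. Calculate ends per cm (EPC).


Formula: EPC = (dents per 10 cm * ends per dent) / 10
Step 1: Total ends per 10 cm = 75 * 4 = 300
Step 2: EPC = 300 / 10 = 30.0 ends/cm

30.0 ends/cm


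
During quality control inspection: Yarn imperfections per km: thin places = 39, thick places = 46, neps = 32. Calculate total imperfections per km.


Formula: Total = thin places + thick places + neps
Total = 39 + 46 + 32
Total = 117 imperfections/km

117 imperfections/km


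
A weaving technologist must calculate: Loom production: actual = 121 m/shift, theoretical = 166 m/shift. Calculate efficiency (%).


Formula: Efficiency% = (Actual output / Theoretical output) * 100
Efficiency% = (121 / 166) * 100
Efficiency% = 0.728916 * 100 = 72.8916% ≈ 72.9%

72.9%


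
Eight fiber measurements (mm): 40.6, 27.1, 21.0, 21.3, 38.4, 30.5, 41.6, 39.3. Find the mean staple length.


Formula: Mean = sum of lengths / count
Sum = 40.6 + 27.1 + 21.0 + 21.3 + 38.4 + 30.5 + 41.6 + 39.3
Sum = 259.8 mm
Mean = 259.8 / 8 = 32.48 mm

32.48 mm


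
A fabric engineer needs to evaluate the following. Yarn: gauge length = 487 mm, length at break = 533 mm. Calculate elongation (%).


Formula: Elongation (%) = ((L_break - L0) / L0) * 100
Step 1: Extension = 533 - 487 = 46 mm
Step 2: Elongation = (46 / 487) * 100
Step 3: Elongation = 0.094456 * 100 = 9.4456% ≈ 9.4%

9.4%


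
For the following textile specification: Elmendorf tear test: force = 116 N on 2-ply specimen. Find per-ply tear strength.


Formula: Per-ply strength = Total force / Number of plies
Per-ply = 116 N / 2
Per-ply = 58 N

58 N


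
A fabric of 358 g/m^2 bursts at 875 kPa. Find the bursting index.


Formula: Bursting Index = Bursting Strength / Fabric GSM
BI = 875 kPa / 358 g/m^2
BI = 2.444 kPa/(g/m^2)

2.444 kPa/(g/m^2)


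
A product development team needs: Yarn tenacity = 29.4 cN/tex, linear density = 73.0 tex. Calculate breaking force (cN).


Formula: Breaking force = Tenacity * Linear density
F = 29.4 cN/tex * 73.0 tex
F = 2146.20 cN

2146.20 cN


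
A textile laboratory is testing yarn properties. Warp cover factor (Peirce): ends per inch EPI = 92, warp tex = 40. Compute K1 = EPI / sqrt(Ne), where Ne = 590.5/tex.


Formula: K1 = EPI / sqrt(Ne), with Ne = 590.5 / tex_warp
Step 1: Ne = 590.5 / 40 = 14.763
Step 2: sqrt(Ne) = sqrt(14.763) = 3.8423
Step 3: K1 = 92 / 3.8423 = 23.9

23.9


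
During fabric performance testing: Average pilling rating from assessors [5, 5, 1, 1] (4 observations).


Formula: Mean = sum / count
Sum = 5 + 5 + 1 + 1 = 12
Mean = 12 / 4 = 3.0

3.0


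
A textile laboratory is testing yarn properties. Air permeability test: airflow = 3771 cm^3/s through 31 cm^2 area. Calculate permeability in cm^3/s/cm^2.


Formula: Air Permeability = Airflow / Test Area
AP = 3771 cm^3/s / 31 cm^2
AP = 121.6 cm^3/s/cm^2

121.6 cm^3/s/cm^2


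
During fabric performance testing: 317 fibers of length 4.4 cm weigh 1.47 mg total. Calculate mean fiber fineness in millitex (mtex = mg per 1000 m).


Formula: fineness (mtex) = mass (mg) / total length (km) = (mass_mg / total_length_m) * 1000
Step 1: Convert fiber length: 4.4 cm = 0.044 m
Step 2: Total fiber length = 317 * 0.044 = 13.948 m
Step 3: Linear density = 1.47 mg / 13.948 m = 0.1054 mg/m
Step 4: fineness = 0.1054 * 1000 = 105.4 mtex

105.4 mtex


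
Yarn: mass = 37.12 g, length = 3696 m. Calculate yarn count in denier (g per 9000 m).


Formula: den = (mass_g / length_m) * 9000
Substituting: den = (37.12 / 3696) * 9000
Intermediate: 37.12 / 3696 = 0.01004329 g/m
den = 0.01004329 * 9000 = 90.4 denier

90.4 denier


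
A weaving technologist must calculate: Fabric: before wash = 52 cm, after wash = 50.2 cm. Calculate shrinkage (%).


Formula: Shrinkage% = ((L_before - L_after) / L_before) * 100
Step 1: Shrinkage = 52 - 50.2 = 1.8 cm
Step 2: Shrinkage% = (1.8 / 52) * 100
Step 3: Shrinkage% = 0.034615 * 100 = 3.4615% ≈ 3.5%

3.5%


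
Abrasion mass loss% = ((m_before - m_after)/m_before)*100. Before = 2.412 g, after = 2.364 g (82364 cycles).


Formula: Mass loss% = ((m_before - m_after) / m_before) * 100
Step 1: Mass loss = 2.412 - 2.364 = 0.048 g
Step 2: Ratio = 0.048 / 2.412 = 0.0199005
Step 3: Mass loss% = 0.0199005 * 100 = 1.99005% ≈ 1.99%

1.99%


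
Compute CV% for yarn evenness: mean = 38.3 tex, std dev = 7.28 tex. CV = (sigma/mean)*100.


Formula: CV% = (standard deviation / mean) * 100
Step 1: Ratio = 7.28 / 38.3 = 0.190078
Step 2: CV% = 0.190078 * 100 = 19.0078% ≈ 19.0%

19.0%


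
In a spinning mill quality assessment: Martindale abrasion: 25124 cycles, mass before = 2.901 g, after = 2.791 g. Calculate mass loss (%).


Formula: Mass loss% = ((m_before - m_after) / m_before) * 100
Step 1: Mass loss = 2.901 - 2.791 = 0.11 g
Step 2: Ratio = 0.11 / 2.901 = 0.037918
Step 3: Mass loss% = 0.037918 * 100 = 3.7918% ≈ 3.79%

3.79%


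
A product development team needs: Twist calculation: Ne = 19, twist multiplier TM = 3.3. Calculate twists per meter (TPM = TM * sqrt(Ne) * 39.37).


Formula: TPM = TM * sqrt(Ne) * 39.37
Step 1: sqrt(Ne) = sqrt(19) = 4.3589
Step 2: TM * sqrt(Ne) = 3.3 * 4.3589 = 14.3844
Step 3: TPM = 14.3844 * 39.37 = 566 twists/m

566 twists/m


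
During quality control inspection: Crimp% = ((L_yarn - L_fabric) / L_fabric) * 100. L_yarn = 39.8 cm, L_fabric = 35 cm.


Formula: Crimp% = ((L_yarn - L_fabric) / L_fabric) * 100
Step 1: Extension = 39.8 - 35 = 4.8 cm
Step 2: Crimp% = (4.8 / 35) * 100
Step 3: Crimp% = 0.137143 * 100 = 13.7143% ≈ 13.7%

13.7%


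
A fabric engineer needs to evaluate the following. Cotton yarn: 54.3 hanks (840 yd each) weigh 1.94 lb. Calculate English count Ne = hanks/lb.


Formula: Ne = hanks / mass_lb
Substituting: Ne = 54.3 / 1.94
Ne = 28.0

28.0 Ne


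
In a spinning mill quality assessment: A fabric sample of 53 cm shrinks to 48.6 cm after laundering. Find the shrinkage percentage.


Formula: Shrinkage% = ((L_before - L_after) / L_before) * 100
Step 1: Shrinkage = 53 - 48.6 = 4.4 cm
Step 2: Shrinkage% = (4.4 / 53) * 100
Step 3: Shrinkage% = 0.083019 * 100 = 8.3019% ≈ 8.3%

8.3%


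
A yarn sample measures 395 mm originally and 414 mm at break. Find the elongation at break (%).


Formula: Elongation (%) = ((L_break - L0) / L0) * 100
Step 1: Extension = 414 - 395 = 19 mm
Step 2: Elongation = (19 / 395) * 100
Step 3: Elongation = 0.048101 * 100 = 4.8101% ≈ 4.8%

4.8%


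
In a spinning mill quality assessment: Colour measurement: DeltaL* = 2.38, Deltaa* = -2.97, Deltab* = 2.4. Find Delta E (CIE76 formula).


Formula: Delta E = sqrt(dL*^2 + da*^2 + db*^2)
Step 1: dL*^2 = 2.38^2 = 5.6644
Step 2: da*^2 = (-2.97)^2 = 8.8209
Step 3: db*^2 = 2.4^2 = 5.76
Step 4: Sum = 5.6644 + 8.8209 + 5.76 = 20.2453
Step 5: Delta E = sqrt(20.2453) = 4.5

4.5 Delta E


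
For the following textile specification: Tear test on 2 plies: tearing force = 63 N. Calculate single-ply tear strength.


Formula: Per-ply strength = Total force / Number of plies
Per-ply = 63 N / 2
Per-ply = 31.5 N

31.5 N


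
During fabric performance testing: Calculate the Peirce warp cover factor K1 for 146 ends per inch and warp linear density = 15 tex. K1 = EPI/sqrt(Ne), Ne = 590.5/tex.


Formula: K1 = EPI / sqrt(Ne), with Ne = 590.5 / tex_warp
Step 1: Ne = 590.5 / 15 = 39.367
Step 2: sqrt(Ne) = sqrt(39.367) = 6.2743
Step 3: K1 = 146 / 6.2743 = 23.3

23.3


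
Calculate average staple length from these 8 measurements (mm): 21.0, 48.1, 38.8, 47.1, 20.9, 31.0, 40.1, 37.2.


Formula: Mean = sum of lengths / count
Sum = 21.0 + 48.1 + 38.8 + 47.1 + 20.9 + 31.0 + 40.1 + 37.2
Sum = 284.2 mm
Mean = 284.2 / 8 = 35.53 mm

35.53 mm


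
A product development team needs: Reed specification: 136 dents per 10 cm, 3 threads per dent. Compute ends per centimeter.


Formula: EPC = (dents per 10 cm * ends per dent) / 10
Step 1: Total ends per 10 cm = 136 * 3 = 408
Step 2: EPC = 408 / 10 = 40.8 ends/cm

40.8 ends/cm


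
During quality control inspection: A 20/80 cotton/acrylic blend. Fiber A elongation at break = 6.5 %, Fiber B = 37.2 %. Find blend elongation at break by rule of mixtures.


Formula: Blend property = (fraction_A * property_A) + (fraction_B * property_B)
Step 1: Contribution A = 20/100 * 6.5 % = 1.3 %
Step 2: Contribution B = 80/100 * 37.2 % = 29.76 %
Step 3: Blend elongation at break = 1.3 + 29.76 = 31.06 %

31.06 %


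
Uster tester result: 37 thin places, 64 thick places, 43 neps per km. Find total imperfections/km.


Formula: Total = thin places + thick places + neps
Total = 37 + 64 + 43
Total = 144 imperfections/km

144 imperfections/km


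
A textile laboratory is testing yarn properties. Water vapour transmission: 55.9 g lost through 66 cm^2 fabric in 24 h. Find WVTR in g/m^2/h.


Formula: WVTR = mass_loss / (area * time)
Step 1: Convert area: 66 cm^2 = 0.0066 m^2
Step 2: WVTR = 55.9 g / (0.0066 m^2 * 24 h)
Step 3: WVTR = 55.9 / 0.1584 = 352.9 g/m^2/h

352.9 g/m^2/h


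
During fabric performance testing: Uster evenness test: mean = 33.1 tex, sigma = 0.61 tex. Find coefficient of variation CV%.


Formula: CV% = (standard deviation / mean) * 100
Step 1: Ratio = 0.61 / 33.1 = 0.018429
Step 2: CV% = 0.018429 * 100 = 1.8429% ≈ 1.8%

1.8%


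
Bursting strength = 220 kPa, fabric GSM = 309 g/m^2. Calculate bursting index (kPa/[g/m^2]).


Formula: Bursting Index = Bursting Strength / Fabric GSM
BI = 220 kPa / 309 g/m^2
BI = 0.712 kPa/(g/m^2)

0.712 kPa/(g/m^2)


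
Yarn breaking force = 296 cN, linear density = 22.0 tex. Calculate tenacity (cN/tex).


Formula: Tenacity = Breaking force / Linear density
Tenacity = 296 cN / 22.0 tex
Tenacity = 13.45 cN/tex

13.45 cN/tex


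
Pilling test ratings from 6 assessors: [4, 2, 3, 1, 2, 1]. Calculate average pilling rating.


Formula: Mean = sum / count
Sum = 4 + 2 + 3 + 1 + 2 + 1 = 13
Mean = 13 / 6 = 2.2

2.2


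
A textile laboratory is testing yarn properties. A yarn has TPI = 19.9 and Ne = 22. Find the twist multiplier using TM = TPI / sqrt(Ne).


Formula: TM = TPI / sqrt(Ne)
Step 1: sqrt(Ne) = sqrt(22) = 4.6904
Step 2: TM = 19.9 / 4.6904 = 4.24

4.24 TM


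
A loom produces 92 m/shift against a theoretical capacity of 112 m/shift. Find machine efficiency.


Formula: Efficiency% = (Actual output / Theoretical output) * 100
Efficiency% = (92 / 112) * 100
Efficiency% = 0.821429 * 100 = 82.1429% ≈ 82.1%

82.1%


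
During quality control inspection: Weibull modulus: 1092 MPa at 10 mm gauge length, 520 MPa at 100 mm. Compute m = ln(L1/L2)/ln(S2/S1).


Formula: m = ln(L1/L2) / ln(S2/S1)
Step 1: ln(L1/L2) = ln(10/100) = -2.30259
Step 2: S2/S1 = 520/1092 = 0.47619
Step 3: ln(S2/S1) = ln(0.47619) = -0.74194
Step 4: m = -2.30259 / -0.74194 = 3.10

3.10 (Weibull m)


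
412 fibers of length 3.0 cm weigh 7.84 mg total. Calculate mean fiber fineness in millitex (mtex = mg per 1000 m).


Formula: fineness (mtex) = mass (mg) / total length (km) = (mass_mg / total_length_m) * 1000
Step 1: Convert fiber length: 3.0 cm = 0.03 m
Step 2: Total fiber length = 412 * 0.03 = 12.36 m
Step 3: Linear density = 7.84 mg / 12.36 m = 0.6343 mg/m
Step 4: fineness = 0.6343 * 1000 = 634.3 mtex

634.3 mtex


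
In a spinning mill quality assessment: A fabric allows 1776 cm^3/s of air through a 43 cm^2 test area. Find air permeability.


Formula: Air Permeability = Airflow / Test Area
AP = 1776 cm^3/s / 43 cm^2
AP = 41.3 cm^3/s/cm^2

41.3 cm^3/s/cm^2


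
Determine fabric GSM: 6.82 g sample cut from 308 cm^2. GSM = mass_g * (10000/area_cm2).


Formula: GSM = mass_g / area_m2
Step 1: Convert area: 308 cm^2 = 308 / 10000 = 0.0308 m^2
Step 2: GSM = 6.82 g / 0.0308 m^2 = 221.4 g/m^2

221.4 g/m^2


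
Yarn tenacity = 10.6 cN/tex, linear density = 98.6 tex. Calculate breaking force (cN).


Formula: Breaking force = Tenacity * Linear density
F = 10.6 cN/tex * 98.6 tex
F = 1045.16 cN

1045.16 cN


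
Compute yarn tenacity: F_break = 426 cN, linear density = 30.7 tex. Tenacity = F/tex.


Formula: Tenacity = Breaking force / Linear density
Tenacity = 426 cN / 30.7 tex
Tenacity = 13.88 cN/tex

13.88 cN/tex


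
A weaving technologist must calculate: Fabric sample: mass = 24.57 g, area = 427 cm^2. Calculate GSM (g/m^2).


Formula: GSM = mass_g / area_m2
Step 1: Convert area: 427 cm^2 = 427 / 10000 = 0.0427 m^2
Step 2: GSM = 24.57 g / 0.0427 m^2 = 575.4 g/m^2

575.4 g/m^2


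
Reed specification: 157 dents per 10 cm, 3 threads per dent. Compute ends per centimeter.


Formula: EPC = (dents per 10 cm * ends per dent) / 10
Step 1: Total ends per 10 cm = 157 * 3 = 471
Step 2: EPC = 471 / 10 = 47.1 ends/cm

47.1 ends/cm


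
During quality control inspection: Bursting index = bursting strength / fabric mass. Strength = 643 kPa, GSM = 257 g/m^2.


Formula: Bursting Index = Bursting Strength / Fabric GSM
BI = 643 kPa / 257 g/m^2
BI = 2.502 kPa/(g/m^2)

2.502 kPa/(g/m^2)


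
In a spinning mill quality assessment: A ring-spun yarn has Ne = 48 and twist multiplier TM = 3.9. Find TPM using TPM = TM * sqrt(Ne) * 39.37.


Formula: TPM = TM * sqrt(Ne) * 39.37
Step 1: sqrt(Ne) = sqrt(48) = 6.9282
Step 2: TM * sqrt(Ne) = 3.9 * 6.9282 = 27.02
Step 3: TPM = 27.02 * 39.37 = 1064 twists/m

1064 twists/m


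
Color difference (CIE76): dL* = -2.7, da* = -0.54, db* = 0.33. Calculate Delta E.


Formula: Delta E = sqrt(dL*^2 + da*^2 + db*^2)
Step 1: dL*^2 = (-2.7)^2 = 7.29
Step 2: da*^2 = (-0.54)^2 = 0.2916
Step 3: db*^2 = 0.33^2 = 0.1089
Step 4: Sum = 7.29 + 0.2916 + 0.1089 = 7.6905
Step 5: Delta E = sqrt(7.6905) = 2.77

2.77 Delta E


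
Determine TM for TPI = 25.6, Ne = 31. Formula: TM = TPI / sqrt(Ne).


Formula: TM = TPI / sqrt(Ne)
Step 1: sqrt(Ne) = sqrt(31) = 5.5678
Step 2: TM = 25.6 / 5.5678 = 4.60

4.60 TM


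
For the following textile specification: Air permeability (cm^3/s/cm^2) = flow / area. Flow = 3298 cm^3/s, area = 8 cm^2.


Formula: Air Permeability = Airflow / Test Area
AP = 3298 cm^3/s / 8 cm^2
AP = 412.3 cm^3/s/cm^2

412.3 cm^3/s/cm^2


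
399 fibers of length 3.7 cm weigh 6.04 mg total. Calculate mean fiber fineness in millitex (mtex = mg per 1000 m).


Formula: fineness (mtex) = mass (mg) / total length (km) = (mass_mg / total_length_m) * 1000
Step 1: Convert fiber length: 3.7 cm = 0.037 m
Step 2: Total fiber length = 399 * 0.037 = 14.763 m
Step 3: Linear density = 6.04 mg / 14.763 m = 0.4091 mg/m
Step 4: fineness = 0.4091 * 1000 = 409.1 mtex

409.1 mtex


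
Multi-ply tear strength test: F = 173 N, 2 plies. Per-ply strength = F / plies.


Formula: Per-ply strength = Total force / Number of plies
Per-ply = 173 N / 2
Per-ply = 86.5 N

86.5 N


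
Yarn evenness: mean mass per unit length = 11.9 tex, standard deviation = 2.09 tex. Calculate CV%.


Formula: CV% = (standard deviation / mean) * 100
Step 1: Ratio = 2.09 / 11.9 = 0.17563
Step 2: CV% = 0.17563 * 100 = 17.563% ≈ 17.6%

17.6%


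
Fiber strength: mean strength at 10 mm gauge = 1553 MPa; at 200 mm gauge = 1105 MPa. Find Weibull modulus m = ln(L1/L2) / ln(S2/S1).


Formula: m = ln(L1/L2) / ln(S2/S1)
Step 1: ln(L1/L2) = ln(10/200) = -2.99573
Step 2: S2/S1 = 1105/1553 = 0.71153
Step 3: ln(S2/S1) = ln(0.71153) = -0.34034
Step 4: m = -2.99573 / -0.34034 = 8.80

8.80 (Weibull m)


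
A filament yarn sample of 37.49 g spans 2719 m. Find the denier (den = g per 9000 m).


Formula: den = (mass_g / length_m) * 9000
Substituting: den = (37.49 / 2719) * 9000
Intermediate: 37.49 / 2719 = 0.01378816 g/m
den = 0.01378816 * 9000 = 124.1 denier

124.1 denier


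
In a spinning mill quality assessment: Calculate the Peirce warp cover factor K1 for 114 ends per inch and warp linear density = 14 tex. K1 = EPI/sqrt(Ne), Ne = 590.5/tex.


Formula: K1 = EPI / sqrt(Ne), with Ne = 590.5 / tex_warp
Step 1: Ne = 590.5 / 14 = 42.179
Step 2: sqrt(Ne) = sqrt(42.179) = 6.4945
Step 3: K1 = 114 / 6.4945 = 17.6

17.6


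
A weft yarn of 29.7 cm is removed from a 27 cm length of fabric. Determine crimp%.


Formula: Crimp% = ((L_yarn - L_fabric) / L_fabric) * 100
Step 1: Extension = 29.7 - 27 = 2.7 cm
Step 2: Crimp% = (2.7 / 27) * 100
Step 3: Crimp% = 0.1 * 100 = 10.0%

10.0%


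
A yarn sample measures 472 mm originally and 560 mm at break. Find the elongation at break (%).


Formula: Elongation (%) = ((L_break - L0) / L0) * 100
Step 1: Extension = 560 - 472 = 88 mm
Step 2: Elongation = (88 / 472) * 100
Step 3: Elongation = 0.186441 * 100 = 18.6441% ≈ 18.6%

18.6%


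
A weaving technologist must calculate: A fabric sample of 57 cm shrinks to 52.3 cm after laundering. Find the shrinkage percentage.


Formula: Shrinkage% = ((L_before - L_after) / L_before) * 100
Step 1: Shrinkage = 57 - 52.3 = 4.7 cm
Step 2: Shrinkage% = (4.7 / 57) * 100
Step 3: Shrinkage% = 0.082456 * 100 = 8.2456% ≈ 8.2%

8.2%


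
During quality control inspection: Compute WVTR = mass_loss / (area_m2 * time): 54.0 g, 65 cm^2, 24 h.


Formula: WVTR = mass_loss / (area * time)
Step 1: Convert area: 65 cm^2 = 0.0065 m^2
Step 2: WVTR = 54.0 g / (0.0065 m^2 * 24 h)
Step 3: WVTR = 54.0 / 0.156 = 346.2 g/m^2/h

346.2 g/m^2/h


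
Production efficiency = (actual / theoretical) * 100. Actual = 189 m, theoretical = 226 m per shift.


Formula: Efficiency% = (Actual output / Theoretical output) * 100
Efficiency% = (189 / 226) * 100
Efficiency% = 0.836283 * 100 = 83.6283% ≈ 83.6%

83.6%


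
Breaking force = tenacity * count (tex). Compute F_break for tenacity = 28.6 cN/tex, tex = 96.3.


Formula: Breaking force = Tenacity * Linear density
F = 28.6 cN/tex * 96.3 tex
F = 2754.18 cN

2754.18 cN


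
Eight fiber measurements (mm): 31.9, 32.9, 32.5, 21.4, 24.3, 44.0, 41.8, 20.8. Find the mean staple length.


Formula: Mean = sum of lengths / count
Sum = 31.9 + 32.9 + 32.5 + 21.4 + 24.3 + 44.0 + 41.8 + 20.8
Sum = 249.6 mm
Mean = 249.6 / 8 = 31.20 mm

31.20 mm


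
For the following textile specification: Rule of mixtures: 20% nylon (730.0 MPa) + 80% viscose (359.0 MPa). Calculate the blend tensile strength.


Formula: Blend property = (fraction_A * property_A) + (fraction_B * property_B)
Step 1: Contribution A = 20/100 * 730.0 MPa = 146.0 MPa
Step 2: Contribution B = 80/100 * 359.0 MPa = 287.2 MPa
Step 3: Blend tensile strength = 146.0 + 287.2 = 433.2 MPa

433.2 MPa


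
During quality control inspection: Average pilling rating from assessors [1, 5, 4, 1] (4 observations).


Formula: Mean = sum / count
Sum = 1 + 5 + 4 + 1 = 11
Mean = 11 / 4 = 2.8

2.8


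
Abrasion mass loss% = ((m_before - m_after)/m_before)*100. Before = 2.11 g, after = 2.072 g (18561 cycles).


Formula: Mass loss% = ((m_before - m_after) / m_before) * 100
Step 1: Mass loss = 2.11 - 2.072 = 0.038 g
Step 2: Ratio = 0.038 / 2.11 = 0.0180095
Step 3: Mass loss% = 0.0180095 * 100 = 1.80095% ≈ 1.80%

1.80%


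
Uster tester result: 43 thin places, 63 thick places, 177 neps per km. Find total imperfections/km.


Formula: Total = thin places + thick places + neps
Total = 43 + 63 + 177
Total = 283 imperfections/km

283 imperfections/km


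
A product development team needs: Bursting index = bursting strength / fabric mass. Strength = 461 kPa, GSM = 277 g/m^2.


Formula: Bursting Index = Bursting Strength / Fabric GSM
BI = 461 kPa / 277 g/m^2
BI = 1.664 kPa/(g/m^2)

1.664 kPa/(g/m^2)


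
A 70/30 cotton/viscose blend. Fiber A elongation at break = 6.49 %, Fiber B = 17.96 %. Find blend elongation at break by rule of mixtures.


Formula: Blend property = (fraction_A * property_A) + (fraction_B * property_B)
Step 1: Contribution A = 70/100 * 6.49 % = 4.543 %
Step 2: Contribution B = 30/100 * 17.96 % = 5.388 %
Step 3: Blend elongation at break = 4.543 + 5.388 = 9.931 %

9.931 %


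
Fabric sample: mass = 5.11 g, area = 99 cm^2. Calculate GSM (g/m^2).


Formula: GSM = mass_g / area_m2
Step 1: Convert area: 99 cm^2 = 99 / 10000 = 0.0099 m^2
Step 2: GSM = 5.11 g / 0.0099 m^2 = 516.2 g/m^2

516.2 g/m^2


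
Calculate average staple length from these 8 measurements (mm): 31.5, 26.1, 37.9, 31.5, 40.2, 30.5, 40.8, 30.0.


Formula: Mean = sum of lengths / count
Sum = 31.5 + 26.1 + 37.9 + 31.5 + 40.2 + 30.5 + 40.8 + 30.0
Sum = 268.5 mm
Mean = 268.5 / 8 = 33.56 mm

33.56 mm


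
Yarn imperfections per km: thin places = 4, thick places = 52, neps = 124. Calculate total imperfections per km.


Formula: Total = thin places + thick places + neps
Total = 4 + 52 + 124
Total = 180 imperfections/km

180 imperfections/km


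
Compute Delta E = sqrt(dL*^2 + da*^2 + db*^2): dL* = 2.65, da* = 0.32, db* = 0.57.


Formula: Delta E = sqrt(dL*^2 + da*^2 + db*^2)
Step 1: dL*^2 = 2.65^2 = 7.0225
Step 2: da*^2 = 0.32^2 = 0.1024
Step 3: db*^2 = 0.57^2 = 0.3249
Step 4: Sum = 7.0225 + 0.1024 + 0.3249 = 7.4498
Step 5: Delta E = sqrt(7.4498) = 2.73

2.73 Delta E


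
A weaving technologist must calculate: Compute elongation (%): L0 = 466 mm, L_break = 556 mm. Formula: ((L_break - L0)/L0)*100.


Formula: Elongation (%) = ((L_break - L0) / L0) * 100
Step 1: Extension = 556 - 466 = 90 mm
Step 2: Elongation = (90 / 466) * 100
Step 3: Elongation = 0.193133 * 100 = 19.3133% ≈ 19.3%

19.3%


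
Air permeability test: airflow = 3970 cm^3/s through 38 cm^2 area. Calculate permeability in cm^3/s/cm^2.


Formula: Air Permeability = Airflow / Test Area
AP = 3970 cm^3/s / 38 cm^2
AP = 104.5 cm^3/s/cm^2

104.5 cm^3/s/cm^2


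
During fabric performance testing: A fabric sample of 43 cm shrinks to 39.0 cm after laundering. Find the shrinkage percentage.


Formula: Shrinkage% = ((L_before - L_after) / L_before) * 100
Step 1: Shrinkage = 43 - 39.0 = 4.0 cm
Step 2: Shrinkage% = (4.0 / 43) * 100
Step 3: Shrinkage% = 0.093023 * 100 = 9.3023% ≈ 9.3%

9.3%


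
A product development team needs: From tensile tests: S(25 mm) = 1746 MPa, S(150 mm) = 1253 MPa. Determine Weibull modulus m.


Formula: m = ln(L1/L2) / ln(S2/S1)
Step 1: ln(L1/L2) = ln(25/150) = -1.79176
Step 2: S2/S1 = 1253/1746 = 0.71764
Step 3: ln(S2/S1) = ln(0.71764) = -0.33179
Step 4: m = -1.79176 / -0.33179 = 5.40

5.40 (Weibull m)


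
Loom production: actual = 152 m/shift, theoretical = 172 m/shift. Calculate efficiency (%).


Formula: Efficiency% = (Actual output / Theoretical output) * 100
Efficiency% = (152 / 172) * 100
Efficiency% = 0.883721 * 100 = 88.3721% ≈ 88.4%

88.4%


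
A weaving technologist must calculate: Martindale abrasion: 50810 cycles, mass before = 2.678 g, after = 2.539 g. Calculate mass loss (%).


Formula: Mass loss% = ((m_before - m_after) / m_before) * 100
Step 1: Mass loss = 2.678 - 2.539 = 0.139 g
Step 2: Ratio = 0.139 / 2.678 = 0.0519044
Step 3: Mass loss% = 0.0519044 * 100 = 5.19044% ≈ 5.19%

5.19%


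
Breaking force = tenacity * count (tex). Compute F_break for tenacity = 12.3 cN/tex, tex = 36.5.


Formula: Breaking force = Tenacity * Linear density
F = 12.3 cN/tex * 36.5 tex
F = 448.95 cN

448.95 cN


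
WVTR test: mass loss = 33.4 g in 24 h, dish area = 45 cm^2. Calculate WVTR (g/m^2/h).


Formula: WVTR = mass_loss / (area * time)
Step 1: Convert area: 45 cm^2 = 0.0045 m^2
Step 2: WVTR = 33.4 g / (0.0045 m^2 * 24 h)
Step 3: WVTR = 33.4 / 0.108 = 309.3 g/m^2/h

309.3 g/m^2/h


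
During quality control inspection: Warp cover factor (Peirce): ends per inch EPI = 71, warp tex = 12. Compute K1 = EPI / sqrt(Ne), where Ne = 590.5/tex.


Formula: K1 = EPI / sqrt(Ne), with Ne = 590.5 / tex_warp
Step 1: Ne = 590.5 / 12 = 49.208
Step 2: sqrt(Ne) = sqrt(49.208) = 7.0148
Step 3: K1 = 71 / 7.0148 = 10.1

10.1


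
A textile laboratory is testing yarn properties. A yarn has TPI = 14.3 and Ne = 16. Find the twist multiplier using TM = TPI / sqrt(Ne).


Formula: TM = TPI / sqrt(Ne)
Step 1: sqrt(Ne) = sqrt(16) = 4
Step 2: TM = 14.3 / 4 = 3.58

3.58 TM


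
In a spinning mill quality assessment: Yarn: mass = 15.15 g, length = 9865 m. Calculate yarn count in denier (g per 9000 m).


Formula: den = (mass_g / length_m) * 9000
Substituting: den = (15.15 / 9865) * 9000
Intermediate: 15.15 / 9865 = 0.00153573 g/m
den = 0.00153573 * 9000 = 13.8 denier

13.8 denier


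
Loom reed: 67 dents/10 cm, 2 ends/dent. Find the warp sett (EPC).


Formula: EPC = (dents per 10 cm * ends per dent) / 10
Step 1: Total ends per 10 cm = 67 * 2 = 134
Step 2: EPC = 134 / 10 = 13.4 ends/cm

13.4 ends/cm


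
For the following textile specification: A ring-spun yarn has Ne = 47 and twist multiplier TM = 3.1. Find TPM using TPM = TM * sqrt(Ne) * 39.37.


Formula: TPM = TM * sqrt(Ne) * 39.37
Step 1: sqrt(Ne) = sqrt(47) = 6.8557
Step 2: TM * sqrt(Ne) = 3.1 * 6.8557 = 21.2527
Step 3: TPM = 21.2527 * 39.37 = 837 twists/m

837 twists/m


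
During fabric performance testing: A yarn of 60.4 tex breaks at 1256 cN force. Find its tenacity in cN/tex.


Formula: Tenacity = Breaking force / Linear density
Tenacity = 1256 cN / 60.4 tex
Tenacity = 20.79 cN/tex

20.79 cN/tex


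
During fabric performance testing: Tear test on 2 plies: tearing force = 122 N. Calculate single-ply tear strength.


Formula: Per-ply strength = Total force / Number of plies
Per-ply = 122 N / 2
Per-ply = 61 N

61 N


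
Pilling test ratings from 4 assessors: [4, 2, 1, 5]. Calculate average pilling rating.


Formula: Mean = sum / count
Sum = 4 + 2 + 1 + 5 = 12
Mean = 12 / 4 = 3.0

3.0


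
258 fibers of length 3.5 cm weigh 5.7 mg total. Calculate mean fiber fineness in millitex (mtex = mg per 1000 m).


Formula: fineness (mtex) = mass (mg) / total length (km) = (mass_mg / total_length_m) * 1000
Step 1: Convert fiber length: 3.5 cm = 0.035 m
Step 2: Total fiber length = 258 * 0.035 = 9.03 m
Step 3: Linear density = 5.7 mg / 9.03 m = 0.6312 mg/m
Step 4: fineness = 0.6312 * 1000 = 631.2 mtex

631.2 mtex


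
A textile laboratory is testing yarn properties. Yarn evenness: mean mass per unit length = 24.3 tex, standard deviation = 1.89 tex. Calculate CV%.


Formula: CV% = (standard deviation / mean) * 100
Step 1: Ratio = 1.89 / 24.3 = 0.077778
Step 2: CV% = 0.077778 * 100 = 7.7778% ≈ 7.8%

7.8%


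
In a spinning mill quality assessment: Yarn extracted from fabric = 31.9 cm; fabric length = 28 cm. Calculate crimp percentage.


Formula: Crimp% = ((L_yarn - L_fabric) / L_fabric) * 100
Step 1: Extension = 31.9 - 28 = 3.9 cm
Step 2: Crimp% = (3.9 / 28) * 100
Step 3: Crimp% = 0.139286 * 100 = 13.9286% ≈ 13.9%

13.9%


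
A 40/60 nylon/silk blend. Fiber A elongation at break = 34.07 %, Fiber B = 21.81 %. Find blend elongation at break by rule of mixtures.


Formula: Blend property = (fraction_A * property_A) + (fraction_B * property_B)
Step 1: Contribution A = 40/100 * 34.07 % = 13.628 %
Step 2: Contribution B = 60/100 * 21.81 % = 13.086 %
Step 3: Blend elongation at break = 13.628 + 13.086 = 26.714 %

26.714 %


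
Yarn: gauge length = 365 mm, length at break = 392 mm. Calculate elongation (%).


Formula: Elongation (%) = ((L_break - L0) / L0) * 100
Step 1: Extension = 392 - 365 = 27 mm
Step 2: Elongation = (27 / 365) * 100
Step 3: Elongation = 0.073973 * 100 = 7.3973% ≈ 7.4%

7.4%


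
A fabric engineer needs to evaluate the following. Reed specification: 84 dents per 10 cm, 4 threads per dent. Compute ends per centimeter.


Formula: EPC = (dents per 10 cm * ends per dent) / 10
Step 1: Total ends per 10 cm = 84 * 4 = 336
Step 2: EPC = 336 / 10 = 33.6 ends/cm

33.6 ends/cm


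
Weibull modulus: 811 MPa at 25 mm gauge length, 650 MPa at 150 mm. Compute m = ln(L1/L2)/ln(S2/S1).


Formula: m = ln(L1/L2) / ln(S2/S1)
Step 1: ln(L1/L2) = ln(25/150) = -1.79176
Step 2: S2/S1 = 650/811 = 0.80148
Step 3: ln(S2/S1) = ln(0.80148) = -0.22130
Step 4: m = -1.79176 / -0.22130 = 8.10

8.10 (Weibull m)


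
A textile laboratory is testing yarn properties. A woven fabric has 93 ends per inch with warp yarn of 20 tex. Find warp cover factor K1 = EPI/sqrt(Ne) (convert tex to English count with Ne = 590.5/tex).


Formula: K1 = EPI / sqrt(Ne), with Ne = 590.5 / tex_warp
Step 1: Ne = 590.5 / 20 = 29.525
Step 2: sqrt(Ne) = sqrt(29.525) = 5.4337
Step 3: K1 = 93 / 5.4337 = 17.1

17.1


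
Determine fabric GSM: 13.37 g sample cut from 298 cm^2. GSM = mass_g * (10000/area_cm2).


Formula: GSM = mass_g / area_m2
Step 1: Convert area: 298 cm^2 = 298 / 10000 = 0.0298 m^2
Step 2: GSM = 13.37 g / 0.0298 m^2 = 448.7 g/m^2

448.7 g/m^2


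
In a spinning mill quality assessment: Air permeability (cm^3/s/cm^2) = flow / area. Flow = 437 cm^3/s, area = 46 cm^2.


Formula: Air Permeability = Airflow / Test Area
AP = 437 cm^3/s / 46 cm^2
AP = 9.5 cm^3/s/cm^2

9.5 cm^3/s/cm^2


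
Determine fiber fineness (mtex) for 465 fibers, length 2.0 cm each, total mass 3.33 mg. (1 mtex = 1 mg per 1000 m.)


Formula: fineness (mtex) = mass (mg) / total length (km) = (mass_mg / total_length_m) * 1000
Step 1: Convert fiber length: 2.0 cm = 0.02 m
Step 2: Total fiber length = 465 * 0.02 = 9.3 m
Step 3: Linear density = 3.33 mg / 9.3 m = 0.3581 mg/m
Step 4: fineness = 0.3581 * 1000 = 358.1 mtex

358.1 mtex


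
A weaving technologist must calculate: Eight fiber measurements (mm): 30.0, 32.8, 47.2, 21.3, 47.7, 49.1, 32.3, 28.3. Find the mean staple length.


Formula: Mean = sum of lengths / count
Sum = 30.0 + 32.8 + 47.2 + 21.3 + 47.7 + 49.1 + 32.3 + 28.3
Sum = 288.7 mm
Mean = 288.7 / 8 = 36.09 mm

36.09 mm


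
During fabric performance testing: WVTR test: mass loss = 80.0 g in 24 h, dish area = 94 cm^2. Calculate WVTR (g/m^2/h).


Formula: WVTR = mass_loss / (area * time)
Step 1: Convert area: 94 cm^2 = 0.0094 m^2
Step 2: WVTR = 80.0 g / (0.0094 m^2 * 24 h)
Step 3: WVTR = 80.0 / 0.2256 = 354.6 g/m^2/h

354.6 g/m^2/h


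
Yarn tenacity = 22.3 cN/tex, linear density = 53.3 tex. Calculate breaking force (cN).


Formula: Breaking force = Tenacity * Linear density
F = 22.3 cN/tex * 53.3 tex
F = 1188.59 cN

1188.59 cN


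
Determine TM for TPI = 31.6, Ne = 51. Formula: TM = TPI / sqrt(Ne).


Formula: TM = TPI / sqrt(Ne)
Step 1: sqrt(Ne) = sqrt(51) = 7.1414
Step 2: TM = 31.6 / 7.1414 = 4.42

4.42 TM


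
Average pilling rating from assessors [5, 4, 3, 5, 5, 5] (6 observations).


Formula: Mean = sum / count
Sum = 5 + 4 + 3 + 5 + 5 + 5 = 27
Mean = 27 / 6 = 4.5

4.5


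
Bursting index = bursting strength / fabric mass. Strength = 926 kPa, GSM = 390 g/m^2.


Formula: Bursting Index = Bursting Strength / Fabric GSM
BI = 926 kPa / 390 g/m^2
BI = 2.374 kPa/(g/m^2)

2.374 kPa/(g/m^2)


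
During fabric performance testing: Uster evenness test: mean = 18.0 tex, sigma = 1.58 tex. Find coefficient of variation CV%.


Formula: CV% = (standard deviation / mean) * 100
Step 1: Ratio = 1.58 / 18.0 = 0.087778
Step 2: CV% = 0.087778 * 100 = 8.7778% ≈ 8.8%

8.8%


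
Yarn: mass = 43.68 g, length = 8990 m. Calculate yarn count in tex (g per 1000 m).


Formula: Tex = (mass_g / length_m) * 1000
Substituting: Tex = (43.68 / 8990) * 1000
Intermediate: 43.68 / 8990 = 0.00485873 g/m
Tex = 0.00485873 * 1000 = 4.86 tex

4.86 tex


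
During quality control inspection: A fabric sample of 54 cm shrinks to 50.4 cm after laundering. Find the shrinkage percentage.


Formula: Shrinkage% = ((L_before - L_after) / L_before) * 100
Step 1: Shrinkage = 54 - 50.4 = 3.6 cm
Step 2: Shrinkage% = (3.6 / 54) * 100
Step 3: Shrinkage% = 0.066667 * 100 = 6.6667% ≈ 6.7%

6.7%


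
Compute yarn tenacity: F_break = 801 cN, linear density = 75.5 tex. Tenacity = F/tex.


Formula: Tenacity = Breaking force / Linear density
Tenacity = 801 cN / 75.5 tex
Tenacity = 10.61 cN/tex

10.61 cN/tex


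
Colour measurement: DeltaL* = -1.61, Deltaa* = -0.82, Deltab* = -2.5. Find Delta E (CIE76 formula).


Formula: Delta E = sqrt(dL*^2 + da*^2 + db*^2)
Step 1: dL*^2 = (-1.61)^2 = 2.5921
Step 2: da*^2 = (-0.82)^2 = 0.6724
Step 3: db*^2 = (-2.5)^2 = 6.25
Step 4: Sum = 2.5921 + 0.6724 + 6.25 = 9.5145
Step 5: Delta E = sqrt(9.5145) = 3.08

3.08 Delta E


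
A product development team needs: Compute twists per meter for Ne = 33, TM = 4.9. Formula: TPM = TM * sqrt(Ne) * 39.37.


Formula: TPM = TM * sqrt(Ne) * 39.37
Step 1: sqrt(Ne) = sqrt(33) = 5.7446
Step 2: TM * sqrt(Ne) = 4.9 * 5.7446 = 28.1485
Step 3: TPM = 28.1485 * 39.37 = 1108 twists/m

1108 twists/m


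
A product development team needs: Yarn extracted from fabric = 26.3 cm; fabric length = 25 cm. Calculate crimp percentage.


Formula: Crimp% = ((L_yarn - L_fabric) / L_fabric) * 100
Step 1: Extension = 26.3 - 25 = 1.3 cm
Step 2: Crimp% = (1.3 / 25) * 100
Step 3: Crimp% = 0.052 * 100 = 5.2%

5.2%


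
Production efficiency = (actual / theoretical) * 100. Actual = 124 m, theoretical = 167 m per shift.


Formula: Efficiency% = (Actual output / Theoretical output) * 100
Efficiency% = (124 / 167) * 100
Efficiency% = 0.742515 * 100 = 74.2515% ≈ 74.3%

74.3%


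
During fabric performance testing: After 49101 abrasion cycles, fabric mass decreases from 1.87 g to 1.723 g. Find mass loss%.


Formula: Mass loss% = ((m_before - m_after) / m_before) * 100
Step 1: Mass loss = 1.87 - 1.723 = 0.147 g
Step 2: Ratio = 0.147 / 1.87 = 0.0786096
Step 3: Mass loss% = 0.0786096 * 100 = 7.86096% ≈ 7.86%

7.86%


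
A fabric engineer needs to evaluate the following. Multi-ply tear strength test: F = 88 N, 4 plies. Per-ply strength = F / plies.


Formula: Per-ply strength = Total force / Number of plies
Per-ply = 88 N / 4
Per-ply = 22 N

22 N


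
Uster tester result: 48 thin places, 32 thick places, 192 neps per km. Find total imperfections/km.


Formula: Total = thin places + thick places + neps
Total = 48 + 32 + 192
Total = 272 imperfections/km

272 imperfections/km


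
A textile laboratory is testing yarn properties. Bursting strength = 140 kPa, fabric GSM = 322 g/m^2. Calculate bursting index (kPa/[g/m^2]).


Formula: Bursting Index = Bursting Strength / Fabric GSM
BI = 140 kPa / 322 g/m^2
BI = 0.435 kPa/(g/m^2)

0.435 kPa/(g/m^2)


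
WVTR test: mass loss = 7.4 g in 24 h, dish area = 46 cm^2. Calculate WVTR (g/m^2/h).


Formula: WVTR = mass_loss / (area * time)
Step 1: Convert area: 46 cm^2 = 0.0046 m^2
Step 2: WVTR = 7.4 g / (0.0046 m^2 * 24 h)
Step 3: WVTR = 7.4 / 0.1104 = 67.0 g/m^2/h

67.0 g/m^2/h


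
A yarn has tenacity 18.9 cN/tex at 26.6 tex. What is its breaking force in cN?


Formula: Breaking force = Tenacity * Linear density
F = 18.9 cN/tex * 26.6 tex
F = 502.74 cN

502.74 cN


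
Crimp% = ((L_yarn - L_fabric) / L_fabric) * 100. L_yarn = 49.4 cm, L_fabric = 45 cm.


Formula: Crimp% = ((L_yarn - L_fabric) / L_fabric) * 100
Step 1: Extension = 49.4 - 45 = 4.4 cm
Step 2: Crimp% = (4.4 / 45) * 100
Step 3: Crimp% = 0.097778 * 100 = 9.7778% ≈ 9.8%

9.8%
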